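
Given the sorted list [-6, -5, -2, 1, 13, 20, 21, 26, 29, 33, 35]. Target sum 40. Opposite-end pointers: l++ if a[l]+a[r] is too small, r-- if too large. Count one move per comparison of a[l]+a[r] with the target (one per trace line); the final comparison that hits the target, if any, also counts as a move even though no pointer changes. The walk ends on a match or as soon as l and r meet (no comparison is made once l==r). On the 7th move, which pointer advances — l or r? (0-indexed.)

r

[0,10] -6+35=29 <40 → l++
[1,10] -5+35=30 <40 → l++
[2,10] -2+35=33 <40 → l++
[3,10] 1+35=36 <40 → l++
[4,10] 13+35=48 >40 → r--
[4,9] 13+33=46 >40 → r--
[4,8] 13+29=42 >40 → r--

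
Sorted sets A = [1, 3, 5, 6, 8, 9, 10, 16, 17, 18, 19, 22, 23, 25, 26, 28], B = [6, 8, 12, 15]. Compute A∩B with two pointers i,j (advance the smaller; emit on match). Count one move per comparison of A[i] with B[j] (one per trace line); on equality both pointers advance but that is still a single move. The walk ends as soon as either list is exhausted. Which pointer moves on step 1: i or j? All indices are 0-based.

i

[i=0,j=0] 1<6 → i++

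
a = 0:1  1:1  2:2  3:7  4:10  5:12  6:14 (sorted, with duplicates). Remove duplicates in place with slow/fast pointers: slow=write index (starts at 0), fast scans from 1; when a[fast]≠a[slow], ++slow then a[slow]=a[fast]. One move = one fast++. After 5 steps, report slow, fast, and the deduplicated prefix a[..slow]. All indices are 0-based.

(s=0,f=1) a[fast]=1=a[slow] dup → fast++
(s=0,f=2) a[fast]=2≠a[slow]=1 write a[1]=2 → slow++,fast++
(s=1,f=3) a[fast]=7≠a[slow]=2 write a[2]=7 → slow++,fast++
(s=2,f=4) a[fast]=10≠a[slow]=7 write a[3]=10 → slow++,fast++
(s=3,f=5) a[fast]=12≠a[slow]=10 write a[4]=12 → slow++,fast++

slow=4, fast=6, prefix=[1, 2, 7, 10, 12]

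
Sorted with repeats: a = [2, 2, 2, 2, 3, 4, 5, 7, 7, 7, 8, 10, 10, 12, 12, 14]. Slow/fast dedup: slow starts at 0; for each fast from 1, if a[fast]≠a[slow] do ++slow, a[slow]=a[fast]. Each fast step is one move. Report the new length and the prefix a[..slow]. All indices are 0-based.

slow=0 fast=1: a[fast]=2=a[slow] dup, fast++
slow=0 fast=2: a[fast]=2=a[slow] dup, fast++
slow=0 fast=3: a[fast]=2=a[slow] dup, fast++
slow=0 fast=4: a[fast]=3≠a[slow]=2 write a[1]=3, slow++,fast++
slow=1 fast=5: a[fast]=4≠a[slow]=3 write a[2]=4, slow++,fast++
slow=2 fast=6: a[fast]=5≠a[slow]=4 write a[3]=5, slow++,fast++
slow=3 fast=7: a[fast]=7≠a[slow]=5 write a[4]=7, slow++,fast++
slow=4 fast=8: a[fast]=7=a[slow] dup, fast++
slow=4 fast=9: a[fast]=7=a[slow] dup, fast++
slow=4 fast=10: a[fast]=8≠a[slow]=7 write a[5]=8, slow++,fast++
slow=5 fast=11: a[fast]=10≠a[slow]=8 write a[6]=10, slow++,fast++
slow=6 fast=12: a[fast]=10=a[slow] dup, fast++
slow=6 fast=13: a[fast]=12≠a[slow]=10 write a[7]=12, slow++,fast++
slow=7 fast=14: a[fast]=12=a[slow] dup, fast++
slow=7 fast=15: a[fast]=14≠a[slow]=12 write a[8]=14, slow++,fast++

length 9; prefix = [2, 3, 4, 5, 7, 8, 10, 12, 14]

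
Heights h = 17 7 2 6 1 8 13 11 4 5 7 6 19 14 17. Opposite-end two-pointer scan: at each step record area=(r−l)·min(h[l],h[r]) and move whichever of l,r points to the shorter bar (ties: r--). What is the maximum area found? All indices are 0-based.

[0,14] min(17,17)*14=238 best=238 * → r--
[0,13] min(17,14)*13=182 best=238 → r--
[0,12] min(17,19)*12=204 best=238 → l++
[1,12] min(7,19)*11=77 best=238 → l++
[2,12] min(2,19)*10=20 best=238 → l++
[3,12] min(6,19)*9=54 best=238 → l++
[4,12] min(1,19)*8=8 best=238 → l++
[5,12] min(8,19)*7=56 best=238 → l++
[6,12] min(13,19)*6=78 best=238 → l++
[7,12] min(11,19)*5=55 best=238 → l++
[8,12] min(4,19)*4=16 best=238 → l++
[9,12] min(5,19)*3=15 best=238 → l++
[10,12] min(7,19)*2=14 best=238 → l++
[11,12] min(6,19)*1=6 best=238 → l++

max area = 238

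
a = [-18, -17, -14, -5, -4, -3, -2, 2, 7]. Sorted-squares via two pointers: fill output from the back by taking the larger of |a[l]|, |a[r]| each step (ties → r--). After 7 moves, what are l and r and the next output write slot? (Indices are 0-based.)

[0,8] |-18|>|7| out[8]=324 → l++
[1,8] |-17|>|7| out[7]=289 → l++
[2,8] |-14|>|7| out[6]=196 → l++
[3,8] |-5|<=|7| out[5]=49 → r--
[3,7] |-5|>|2| out[4]=25 → l++
[4,7] |-4|>|2| out[3]=16 → l++
[5,7] |-3|>|2| out[2]=9 → l++

l=6, r=7, next write slot=1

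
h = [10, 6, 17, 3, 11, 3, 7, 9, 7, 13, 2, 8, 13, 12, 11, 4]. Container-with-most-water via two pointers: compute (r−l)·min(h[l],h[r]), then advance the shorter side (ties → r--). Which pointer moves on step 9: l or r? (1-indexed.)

r

l=1 r=16: min(10,4)*15=60 best=60 *, r--
l=1 r=15: min(10,11)*14=140 best=140 *, l++
l=2 r=15: min(6,11)*13=78 best=140, l++
l=3 r=15: min(17,11)*12=132 best=140, r--
l=3 r=14: min(17,12)*11=132 best=140, r--
l=3 r=13: min(17,13)*10=130 best=140, r--
l=3 r=12: min(17,8)*9=72 best=140, r--
l=3 r=11: min(17,2)*8=16 best=140, r--
l=3 r=10: min(17,13)*7=91 best=140, r--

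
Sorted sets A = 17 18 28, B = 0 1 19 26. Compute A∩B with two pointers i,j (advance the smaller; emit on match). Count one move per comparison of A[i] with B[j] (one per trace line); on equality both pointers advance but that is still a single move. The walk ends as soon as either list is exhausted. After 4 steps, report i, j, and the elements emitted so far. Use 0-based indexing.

i=2, j=2, emitted=[]

[i=0,j=0] 17>0 → j++
[i=0,j=1] 17>1 → j++
[i=0,j=2] 17<19 → i++
[i=1,j=2] 18<19 → i++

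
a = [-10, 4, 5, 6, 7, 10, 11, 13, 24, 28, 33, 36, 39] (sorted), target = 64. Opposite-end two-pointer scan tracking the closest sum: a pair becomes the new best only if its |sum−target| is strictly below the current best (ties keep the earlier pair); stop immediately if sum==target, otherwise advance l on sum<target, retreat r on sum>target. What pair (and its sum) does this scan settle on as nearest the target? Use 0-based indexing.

pair (28, 36) with sum 64 (|Δ|=0)

[0,12] -10+39=29 d=35 * → l++
[1,12] 4+39=43 d=21 * → l++
[2,12] 5+39=44 d=20 * → l++
[3,12] 6+39=45 d=19 * → l++
[4,12] 7+39=46 d=18 * → l++
[5,12] 10+39=49 d=15 * → l++
[6,12] 11+39=50 d=14 * → l++
[7,12] 13+39=52 d=12 * → l++
[8,12] 24+39=63 d=1 * → l++
[9,12] 28+39=67 d=3 → r--
[9,11] 28+36=64 d=0 * → stop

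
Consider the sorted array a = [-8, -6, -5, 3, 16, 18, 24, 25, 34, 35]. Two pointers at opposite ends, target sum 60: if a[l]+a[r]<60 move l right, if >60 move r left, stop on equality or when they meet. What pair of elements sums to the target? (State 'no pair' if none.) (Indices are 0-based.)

(25, 35)

l=0 r=9: -8+35=27 <60, l++
l=1 r=9: -6+35=29 <60, l++
l=2 r=9: -5+35=30 <60, l++
l=3 r=9: 3+35=38 <60, l++
l=4 r=9: 16+35=51 <60, l++
l=5 r=9: 18+35=53 <60, l++
l=6 r=9: 24+35=59 <60, l++
l=7 r=9: 25+35=60, found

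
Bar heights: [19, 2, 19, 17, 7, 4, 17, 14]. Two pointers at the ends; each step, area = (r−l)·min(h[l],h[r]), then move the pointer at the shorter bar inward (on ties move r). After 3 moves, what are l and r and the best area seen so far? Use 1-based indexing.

[1,8] min(19,14)*7=98 best=98 * → r--
[1,7] min(19,17)*6=102 best=102 * → r--
[1,6] min(19,4)*5=20 best=102 → r--

l=1, r=5, best area=102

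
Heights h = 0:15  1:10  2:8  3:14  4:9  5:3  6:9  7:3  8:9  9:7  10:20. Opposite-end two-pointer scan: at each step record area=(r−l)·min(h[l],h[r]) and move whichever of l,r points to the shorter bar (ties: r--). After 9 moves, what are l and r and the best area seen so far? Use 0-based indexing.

l=9, r=10, best area=150

[0,10] min(15,20)*10=150 best=150 * → l++
[1,10] min(10,20)*9=90 best=150 → l++
[2,10] min(8,20)*8=64 best=150 → l++
[3,10] min(14,20)*7=98 best=150 → l++
[4,10] min(9,20)*6=54 best=150 → l++
[5,10] min(3,20)*5=15 best=150 → l++
[6,10] min(9,20)*4=36 best=150 → l++
[7,10] min(3,20)*3=9 best=150 → l++
[8,10] min(9,20)*2=18 best=150 → l++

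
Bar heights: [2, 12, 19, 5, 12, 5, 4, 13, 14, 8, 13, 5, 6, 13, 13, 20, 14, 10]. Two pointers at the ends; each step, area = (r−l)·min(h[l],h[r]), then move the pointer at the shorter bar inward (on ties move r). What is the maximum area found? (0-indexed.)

max area = 247

[0,17] min(2,10)*17=34 best=34 * → l++
[1,17] min(12,10)*16=160 best=160 * → r--
[1,16] min(12,14)*15=180 best=180 * → l++
[2,16] min(19,14)*14=196 best=196 * → r--
[2,15] min(19,20)*13=247 best=247 * → l++
[3,15] min(5,20)*12=60 best=247 → l++
[4,15] min(12,20)*11=132 best=247 → l++
[5,15] min(5,20)*10=50 best=247 → l++
[6,15] min(4,20)*9=36 best=247 → l++
[7,15] min(13,20)*8=104 best=247 → l++
[8,15] min(14,20)*7=98 best=247 → l++
[9,15] min(8,20)*6=48 best=247 → l++
[10,15] min(13,20)*5=65 best=247 → l++
[11,15] min(5,20)*4=20 best=247 → l++
[12,15] min(6,20)*3=18 best=247 → l++
[13,15] min(13,20)*2=26 best=247 → l++
[14,15] min(13,20)*1=13 best=247 → l++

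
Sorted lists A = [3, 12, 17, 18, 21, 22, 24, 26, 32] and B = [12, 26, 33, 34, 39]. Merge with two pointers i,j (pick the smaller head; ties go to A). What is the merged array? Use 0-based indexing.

[i=0,j=0] A[i]=3<=B[j]=12 take 3 → i++
[i=1,j=0] A[i]=12<=B[j]=12 take 12 → i++
[i=2,j=0] A[i]=17>B[j]=12 take 12 → j++
[i=2,j=1] A[i]=17<=B[j]=26 take 17 → i++
[i=3,j=1] A[i]=18<=B[j]=26 take 18 → i++
[i=4,j=1] A[i]=21<=B[j]=26 take 21 → i++
[i=5,j=1] A[i]=22<=B[j]=26 take 22 → i++
[i=6,j=1] A[i]=24<=B[j]=26 take 24 → i++
[i=7,j=1] A[i]=26<=B[j]=26 take 26 → i++
[i=8,j=1] A[i]=32>B[j]=26 take 26 → j++
[i=8,j=2] A[i]=32<=B[j]=33 take 32 → i++
[i=9,j=2] A done, take B[j]=33 → j++
[i=9,j=3] A done, take B[j]=34 → j++
[i=9,j=4] A done, take B[j]=39 → j++

[3, 12, 12, 17, 18, 21, 22, 24, 26, 26, 32, 33, 34, 39]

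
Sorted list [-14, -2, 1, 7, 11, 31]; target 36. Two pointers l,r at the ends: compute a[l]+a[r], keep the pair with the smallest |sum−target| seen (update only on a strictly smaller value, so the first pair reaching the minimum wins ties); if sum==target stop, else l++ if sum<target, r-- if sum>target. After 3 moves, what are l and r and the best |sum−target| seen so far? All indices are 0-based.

[0,5] -14+31=17 d=19 * → l++
[1,5] -2+31=29 d=7 * → l++
[2,5] 1+31=32 d=4 * → l++

l=3, r=5, best |Δ|=4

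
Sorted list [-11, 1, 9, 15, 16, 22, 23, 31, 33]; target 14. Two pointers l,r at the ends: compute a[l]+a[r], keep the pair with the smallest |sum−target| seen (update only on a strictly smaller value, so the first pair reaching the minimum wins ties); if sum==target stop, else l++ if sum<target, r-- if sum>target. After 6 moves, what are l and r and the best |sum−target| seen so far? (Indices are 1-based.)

l=1 r=9: -11+33=22 d=8 *, r--
l=1 r=8: -11+31=20 d=6 *, r--
l=1 r=7: -11+23=12 d=2 *, l++
l=2 r=7: 1+23=24 d=10, r--
l=2 r=6: 1+22=23 d=9, r--
l=2 r=5: 1+16=17 d=3, r--

l=2, r=4, best |Δ|=2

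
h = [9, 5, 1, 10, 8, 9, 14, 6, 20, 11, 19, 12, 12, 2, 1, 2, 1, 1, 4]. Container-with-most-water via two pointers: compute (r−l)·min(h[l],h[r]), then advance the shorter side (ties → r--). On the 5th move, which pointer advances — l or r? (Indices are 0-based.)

[0,18] min(9,4)*18=72 best=72 * → r--
[0,17] min(9,1)*17=17 best=72 → r--
[0,16] min(9,1)*16=16 best=72 → r--
[0,15] min(9,2)*15=30 best=72 → r--
[0,14] min(9,1)*14=14 best=72 → r--

r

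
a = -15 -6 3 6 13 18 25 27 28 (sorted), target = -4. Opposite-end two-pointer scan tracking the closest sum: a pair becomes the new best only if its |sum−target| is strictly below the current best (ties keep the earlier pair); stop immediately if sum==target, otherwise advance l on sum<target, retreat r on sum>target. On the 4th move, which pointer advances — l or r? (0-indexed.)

l=0 r=8: -15+28=13 d=17 *, r--
l=0 r=7: -15+27=12 d=16 *, r--
l=0 r=6: -15+25=10 d=14 *, r--
l=0 r=5: -15+18=3 d=7 *, r--

r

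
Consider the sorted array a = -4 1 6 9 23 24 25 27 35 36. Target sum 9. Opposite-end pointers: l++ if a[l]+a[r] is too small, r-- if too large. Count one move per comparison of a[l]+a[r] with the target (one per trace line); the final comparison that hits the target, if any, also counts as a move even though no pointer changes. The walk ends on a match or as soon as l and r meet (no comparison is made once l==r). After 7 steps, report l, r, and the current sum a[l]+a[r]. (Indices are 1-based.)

l=2, r=4, sum=10

[1,10] -4+36=32 >9 → r--
[1,9] -4+35=31 >9 → r--
[1,8] -4+27=23 >9 → r--
[1,7] -4+25=21 >9 → r--
[1,6] -4+24=20 >9 → r--
[1,5] -4+23=19 >9 → r--
[1,4] -4+9=5 <9 → l++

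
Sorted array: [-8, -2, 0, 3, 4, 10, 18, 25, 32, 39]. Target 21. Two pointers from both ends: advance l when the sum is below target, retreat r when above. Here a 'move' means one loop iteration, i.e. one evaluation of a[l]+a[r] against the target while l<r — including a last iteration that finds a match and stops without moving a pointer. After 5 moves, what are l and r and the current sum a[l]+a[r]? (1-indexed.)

l=1 r=10: -8+39=31 >21, r--
l=1 r=9: -8+32=24 >21, r--
l=1 r=8: -8+25=17 <21, l++
l=2 r=8: -2+25=23 >21, r--
l=2 r=7: -2+18=16 <21, l++

l=3, r=7, sum=18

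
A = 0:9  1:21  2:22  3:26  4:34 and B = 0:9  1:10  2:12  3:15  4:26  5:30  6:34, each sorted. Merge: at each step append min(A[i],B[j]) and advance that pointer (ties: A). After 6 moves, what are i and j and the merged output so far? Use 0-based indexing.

i=2, j=4, merged so far=[9, 9, 10, 12, 15, 21]

i=0 j=0: A[i]=9<=B[j]=9 take 9, i++
i=1 j=0: A[i]=21>B[j]=9 take 9, j++
i=1 j=1: A[i]=21>B[j]=10 take 10, j++
i=1 j=2: A[i]=21>B[j]=12 take 12, j++
i=1 j=3: A[i]=21>B[j]=15 take 15, j++
i=1 j=4: A[i]=21<=B[j]=26 take 21, i++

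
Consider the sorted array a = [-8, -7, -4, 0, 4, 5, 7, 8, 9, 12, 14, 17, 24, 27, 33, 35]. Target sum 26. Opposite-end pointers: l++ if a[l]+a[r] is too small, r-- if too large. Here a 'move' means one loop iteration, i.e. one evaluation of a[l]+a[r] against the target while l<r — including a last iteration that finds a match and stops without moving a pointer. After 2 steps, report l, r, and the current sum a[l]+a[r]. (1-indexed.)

l=2, r=15, sum=26

l=1 r=16: -8+35=27 >26, r--
l=1 r=15: -8+33=25 <26, l++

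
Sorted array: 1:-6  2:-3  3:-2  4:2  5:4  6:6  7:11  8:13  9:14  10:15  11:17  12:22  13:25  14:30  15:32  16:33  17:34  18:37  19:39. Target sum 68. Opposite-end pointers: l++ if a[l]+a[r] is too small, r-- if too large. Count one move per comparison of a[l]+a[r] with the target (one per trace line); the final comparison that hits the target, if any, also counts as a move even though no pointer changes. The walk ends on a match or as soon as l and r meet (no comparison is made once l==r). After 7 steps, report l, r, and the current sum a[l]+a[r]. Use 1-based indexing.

l=1 r=19: -6+39=33 <68, l++
l=2 r=19: -3+39=36 <68, l++
l=3 r=19: -2+39=37 <68, l++
l=4 r=19: 2+39=41 <68, l++
l=5 r=19: 4+39=43 <68, l++
l=6 r=19: 6+39=45 <68, l++
l=7 r=19: 11+39=50 <68, l++

l=8, r=19, sum=52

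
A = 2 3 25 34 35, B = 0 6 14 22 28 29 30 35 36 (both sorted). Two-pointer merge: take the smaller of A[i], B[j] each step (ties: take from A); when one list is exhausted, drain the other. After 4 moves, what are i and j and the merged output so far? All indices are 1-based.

[i=1,j=1] A[i]=2>B[j]=0 take 0 → j++
[i=1,j=2] A[i]=2<=B[j]=6 take 2 → i++
[i=2,j=2] A[i]=3<=B[j]=6 take 3 → i++
[i=3,j=2] A[i]=25>B[j]=6 take 6 → j++

i=3, j=3, merged so far=[0, 2, 3, 6]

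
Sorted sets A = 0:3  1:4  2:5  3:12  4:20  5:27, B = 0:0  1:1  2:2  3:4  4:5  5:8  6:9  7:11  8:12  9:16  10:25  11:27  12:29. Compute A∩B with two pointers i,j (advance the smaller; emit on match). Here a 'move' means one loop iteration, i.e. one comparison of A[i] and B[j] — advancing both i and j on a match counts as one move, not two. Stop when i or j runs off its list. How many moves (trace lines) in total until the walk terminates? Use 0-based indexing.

i=0 j=0: 3>0, j++
i=0 j=1: 3>1, j++
i=0 j=2: 3>2, j++
i=0 j=3: 3<4, i++
i=1 j=3: 4==4 emit, i++,j++
i=2 j=4: 5==5 emit, i++,j++
i=3 j=5: 12>8, j++
i=3 j=6: 12>9, j++
i=3 j=7: 12>11, j++
i=3 j=8: 12==12 emit, i++,j++
i=4 j=9: 20>16, j++
i=4 j=10: 20<25, i++
i=5 j=10: 27>25, j++
i=5 j=11: 27==27 emit, i++,j++

14 moves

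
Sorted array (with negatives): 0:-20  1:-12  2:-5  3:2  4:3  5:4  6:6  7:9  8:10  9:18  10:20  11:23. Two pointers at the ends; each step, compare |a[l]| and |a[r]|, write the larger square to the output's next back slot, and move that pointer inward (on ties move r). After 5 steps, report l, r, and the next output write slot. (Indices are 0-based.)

l=2, r=8, next write slot=6

[0,11] |-20|<=|23| out[11]=529 → r--
[0,10] |-20|<=|20| out[10]=400 → r--
[0,9] |-20|>|18| out[9]=400 → l++
[1,9] |-12|<=|18| out[8]=324 → r--
[1,8] |-12|>|10| out[7]=144 → l++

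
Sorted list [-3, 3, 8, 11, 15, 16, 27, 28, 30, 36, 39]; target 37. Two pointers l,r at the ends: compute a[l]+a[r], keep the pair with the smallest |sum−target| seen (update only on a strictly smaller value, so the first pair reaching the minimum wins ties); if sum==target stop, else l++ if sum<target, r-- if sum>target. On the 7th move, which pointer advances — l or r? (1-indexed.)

[1,11] -3+39=36 d=1 * → l++
[2,11] 3+39=42 d=5 → r--
[2,10] 3+36=39 d=2 → r--
[2,9] 3+30=33 d=4 → l++
[3,9] 8+30=38 d=1 → r--
[3,8] 8+28=36 d=1 → l++
[4,8] 11+28=39 d=2 → r--

r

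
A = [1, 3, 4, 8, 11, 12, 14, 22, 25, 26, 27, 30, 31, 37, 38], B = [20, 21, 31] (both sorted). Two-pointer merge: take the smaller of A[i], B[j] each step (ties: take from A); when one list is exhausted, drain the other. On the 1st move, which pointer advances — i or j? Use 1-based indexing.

i

[i=1,j=1] A[i]=1<=B[j]=20 take 1 → i++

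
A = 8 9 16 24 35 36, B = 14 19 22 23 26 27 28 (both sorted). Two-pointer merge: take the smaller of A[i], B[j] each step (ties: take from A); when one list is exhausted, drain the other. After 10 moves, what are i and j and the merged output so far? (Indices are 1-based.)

i=1 j=1: A[i]=8<=B[j]=14 take 8, i++
i=2 j=1: A[i]=9<=B[j]=14 take 9, i++
i=3 j=1: A[i]=16>B[j]=14 take 14, j++
i=3 j=2: A[i]=16<=B[j]=19 take 16, i++
i=4 j=2: A[i]=24>B[j]=19 take 19, j++
i=4 j=3: A[i]=24>B[j]=22 take 22, j++
i=4 j=4: A[i]=24>B[j]=23 take 23, j++
i=4 j=5: A[i]=24<=B[j]=26 take 24, i++
i=5 j=5: A[i]=35>B[j]=26 take 26, j++
i=5 j=6: A[i]=35>B[j]=27 take 27, j++

i=5, j=7, merged so far=[8, 9, 14, 16, 19, 22, 23, 24, 26, 27]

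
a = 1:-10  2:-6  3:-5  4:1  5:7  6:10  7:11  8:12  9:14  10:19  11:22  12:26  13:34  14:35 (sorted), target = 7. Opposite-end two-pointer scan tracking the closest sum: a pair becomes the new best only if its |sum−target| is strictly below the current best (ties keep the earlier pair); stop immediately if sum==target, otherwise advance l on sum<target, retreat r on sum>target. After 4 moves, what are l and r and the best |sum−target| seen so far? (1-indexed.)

[1,14] -10+35=25 d=18 * → r--
[1,13] -10+34=24 d=17 * → r--
[1,12] -10+26=16 d=9 * → r--
[1,11] -10+22=12 d=5 * → r--

l=1, r=10, best |Δ|=5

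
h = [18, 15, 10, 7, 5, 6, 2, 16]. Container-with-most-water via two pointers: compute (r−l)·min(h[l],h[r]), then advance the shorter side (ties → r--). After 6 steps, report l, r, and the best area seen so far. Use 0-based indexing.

l=0 r=7: min(18,16)*7=112 best=112 *, r--
l=0 r=6: min(18,2)*6=12 best=112, r--
l=0 r=5: min(18,6)*5=30 best=112, r--
l=0 r=4: min(18,5)*4=20 best=112, r--
l=0 r=3: min(18,7)*3=21 best=112, r--
l=0 r=2: min(18,10)*2=20 best=112, r--

l=0, r=1, best area=112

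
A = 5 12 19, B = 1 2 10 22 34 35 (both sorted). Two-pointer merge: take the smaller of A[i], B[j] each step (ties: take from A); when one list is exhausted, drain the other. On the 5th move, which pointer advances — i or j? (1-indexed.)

i

i=1 j=1: A[i]=5>B[j]=1 take 1, j++
i=1 j=2: A[i]=5>B[j]=2 take 2, j++
i=1 j=3: A[i]=5<=B[j]=10 take 5, i++
i=2 j=3: A[i]=12>B[j]=10 take 10, j++
i=2 j=4: A[i]=12<=B[j]=22 take 12, i++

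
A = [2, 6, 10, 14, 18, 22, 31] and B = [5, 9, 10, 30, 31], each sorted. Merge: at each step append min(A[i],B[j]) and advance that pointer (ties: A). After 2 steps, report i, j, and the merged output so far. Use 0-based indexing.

[i=0,j=0] A[i]=2<=B[j]=5 take 2 → i++
[i=1,j=0] A[i]=6>B[j]=5 take 5 → j++

i=1, j=1, merged so far=[2, 5]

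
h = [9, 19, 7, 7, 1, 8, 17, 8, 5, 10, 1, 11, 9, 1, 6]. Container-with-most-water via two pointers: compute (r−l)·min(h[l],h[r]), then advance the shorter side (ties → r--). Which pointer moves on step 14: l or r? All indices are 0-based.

r

l=0 r=14: min(9,6)*14=84 best=84 *, r--
l=0 r=13: min(9,1)*13=13 best=84, r--
l=0 r=12: min(9,9)*12=108 best=108 *, r--
l=0 r=11: min(9,11)*11=99 best=108, l++
l=1 r=11: min(19,11)*10=110 best=110 *, r--
l=1 r=10: min(19,1)*9=9 best=110, r--
l=1 r=9: min(19,10)*8=80 best=110, r--
l=1 r=8: min(19,5)*7=35 best=110, r--
l=1 r=7: min(19,8)*6=48 best=110, r--
l=1 r=6: min(19,17)*5=85 best=110, r--
l=1 r=5: min(19,8)*4=32 best=110, r--
l=1 r=4: min(19,1)*3=3 best=110, r--
l=1 r=3: min(19,7)*2=14 best=110, r--
l=1 r=2: min(19,7)*1=7 best=110, r--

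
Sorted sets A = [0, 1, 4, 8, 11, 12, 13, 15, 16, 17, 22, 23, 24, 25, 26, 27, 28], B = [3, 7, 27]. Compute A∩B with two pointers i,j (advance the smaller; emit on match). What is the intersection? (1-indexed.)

intersection = [27]

i=1 j=1: 0<3, i++
i=2 j=1: 1<3, i++
i=3 j=1: 4>3, j++
i=3 j=2: 4<7, i++
i=4 j=2: 8>7, j++
i=4 j=3: 8<27, i++
i=5 j=3: 11<27, i++
i=6 j=3: 12<27, i++
i=7 j=3: 13<27, i++
i=8 j=3: 15<27, i++
i=9 j=3: 16<27, i++
i=10 j=3: 17<27, i++
i=11 j=3: 22<27, i++
i=12 j=3: 23<27, i++
i=13 j=3: 24<27, i++
i=14 j=3: 25<27, i++
i=15 j=3: 26<27, i++
i=16 j=3: 27==27 emit, i++,j++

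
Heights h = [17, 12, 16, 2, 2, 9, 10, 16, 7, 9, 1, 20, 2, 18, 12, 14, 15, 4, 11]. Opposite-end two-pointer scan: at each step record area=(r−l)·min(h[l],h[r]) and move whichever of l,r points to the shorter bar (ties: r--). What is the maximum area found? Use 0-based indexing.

[0,18] min(17,11)*18=198 best=198 * → r--
[0,17] min(17,4)*17=68 best=198 → r--
[0,16] min(17,15)*16=240 best=240 * → r--
[0,15] min(17,14)*15=210 best=240 → r--
[0,14] min(17,12)*14=168 best=240 → r--
[0,13] min(17,18)*13=221 best=240 → l++
[1,13] min(12,18)*12=144 best=240 → l++
[2,13] min(16,18)*11=176 best=240 → l++
[3,13] min(2,18)*10=20 best=240 → l++
[4,13] min(2,18)*9=18 best=240 → l++
[5,13] min(9,18)*8=72 best=240 → l++
[6,13] min(10,18)*7=70 best=240 → l++
[7,13] min(16,18)*6=96 best=240 → l++
[8,13] min(7,18)*5=35 best=240 → l++
[9,13] min(9,18)*4=36 best=240 → l++
[10,13] min(1,18)*3=3 best=240 → l++
[11,13] min(20,18)*2=36 best=240 → r--
[11,12] min(20,2)*1=2 best=240 → r--

max area = 240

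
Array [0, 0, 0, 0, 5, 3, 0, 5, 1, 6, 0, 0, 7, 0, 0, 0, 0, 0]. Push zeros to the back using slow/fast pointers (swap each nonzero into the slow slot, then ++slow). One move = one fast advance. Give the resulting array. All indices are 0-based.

slow=0 fast=0: a[fast]=0, fast++
slow=0 fast=1: a[fast]=0, fast++
slow=0 fast=2: a[fast]=0, fast++
slow=0 fast=3: a[fast]=0, fast++
slow=0 fast=4: a[fast]=5≠0 swap→a[0]=5, slow++,fast++
slow=1 fast=5: a[fast]=3≠0 swap→a[1]=3, slow++,fast++
slow=2 fast=6: a[fast]=0, fast++
slow=2 fast=7: a[fast]=5≠0 swap→a[2]=5, slow++,fast++
slow=3 fast=8: a[fast]=1≠0 swap→a[3]=1, slow++,fast++
slow=4 fast=9: a[fast]=6≠0 swap→a[4]=6, slow++,fast++
slow=5 fast=10: a[fast]=0, fast++
slow=5 fast=11: a[fast]=0, fast++
slow=5 fast=12: a[fast]=7≠0 swap→a[5]=7, slow++,fast++
slow=6 fast=13: a[fast]=0, fast++
slow=6 fast=14: a[fast]=0, fast++
slow=6 fast=15: a[fast]=0, fast++
slow=6 fast=16: a[fast]=0, fast++
slow=6 fast=17: a[fast]=0, fast++

[5, 3, 5, 1, 6, 7, 0, 0, 0, 0, 0, 0, 0, 0, 0, 0, 0, 0]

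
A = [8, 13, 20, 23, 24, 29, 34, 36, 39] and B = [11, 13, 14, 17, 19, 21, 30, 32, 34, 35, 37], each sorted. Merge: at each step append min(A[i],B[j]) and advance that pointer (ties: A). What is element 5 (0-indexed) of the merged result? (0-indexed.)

merged[5] = 17

i=0 j=0: A[i]=8<=B[j]=11 take 8, i++
i=1 j=0: A[i]=13>B[j]=11 take 11, j++
i=1 j=1: A[i]=13<=B[j]=13 take 13, i++
i=2 j=1: A[i]=20>B[j]=13 take 13, j++
i=2 j=2: A[i]=20>B[j]=14 take 14, j++
i=2 j=3: A[i]=20>B[j]=17 take 17, j++
i=2 j=4: A[i]=20>B[j]=19 take 19, j++
i=2 j=5: A[i]=20<=B[j]=21 take 20, i++
i=3 j=5: A[i]=23>B[j]=21 take 21, j++
i=3 j=6: A[i]=23<=B[j]=30 take 23, i++
i=4 j=6: A[i]=24<=B[j]=30 take 24, i++
i=5 j=6: A[i]=29<=B[j]=30 take 29, i++
i=6 j=6: A[i]=34>B[j]=30 take 30, j++
i=6 j=7: A[i]=34>B[j]=32 take 32, j++
i=6 j=8: A[i]=34<=B[j]=34 take 34, i++
i=7 j=8: A[i]=36>B[j]=34 take 34, j++
i=7 j=9: A[i]=36>B[j]=35 take 35, j++
i=7 j=10: A[i]=36<=B[j]=37 take 36, i++
i=8 j=10: A[i]=39>B[j]=37 take 37, j++
i=8 j=11: B done, take A[i]=39, i++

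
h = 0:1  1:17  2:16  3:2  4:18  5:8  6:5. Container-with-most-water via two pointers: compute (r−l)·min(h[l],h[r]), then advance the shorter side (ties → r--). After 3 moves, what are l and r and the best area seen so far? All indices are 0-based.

l=1, r=4, best area=32

l=0 r=6: min(1,5)*6=6 best=6 *, l++
l=1 r=6: min(17,5)*5=25 best=25 *, r--
l=1 r=5: min(17,8)*4=32 best=32 *, r--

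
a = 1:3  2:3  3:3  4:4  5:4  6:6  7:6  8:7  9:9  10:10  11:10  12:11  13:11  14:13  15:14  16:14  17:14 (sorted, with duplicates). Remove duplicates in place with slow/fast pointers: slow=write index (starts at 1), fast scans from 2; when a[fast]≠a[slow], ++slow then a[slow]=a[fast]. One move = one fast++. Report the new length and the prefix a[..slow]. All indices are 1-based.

length 9; prefix = [3, 4, 6, 7, 9, 10, 11, 13, 14]

(s=1,f=2) a[fast]=3=a[slow] dup → fast++
(s=1,f=3) a[fast]=3=a[slow] dup → fast++
(s=1,f=4) a[fast]=4≠a[slow]=3 write a[2]=4 → slow++,fast++
(s=2,f=5) a[fast]=4=a[slow] dup → fast++
(s=2,f=6) a[fast]=6≠a[slow]=4 write a[3]=6 → slow++,fast++
(s=3,f=7) a[fast]=6=a[slow] dup → fast++
(s=3,f=8) a[fast]=7≠a[slow]=6 write a[4]=7 → slow++,fast++
(s=4,f=9) a[fast]=9≠a[slow]=7 write a[5]=9 → slow++,fast++
(s=5,f=10) a[fast]=10≠a[slow]=9 write a[6]=10 → slow++,fast++
(s=6,f=11) a[fast]=10=a[slow] dup → fast++
(s=6,f=12) a[fast]=11≠a[slow]=10 write a[7]=11 → slow++,fast++
(s=7,f=13) a[fast]=11=a[slow] dup → fast++
(s=7,f=14) a[fast]=13≠a[slow]=11 write a[8]=13 → slow++,fast++
(s=8,f=15) a[fast]=14≠a[slow]=13 write a[9]=14 → slow++,fast++
(s=9,f=16) a[fast]=14=a[slow] dup → fast++
(s=9,f=17) a[fast]=14=a[slow] dup → fast++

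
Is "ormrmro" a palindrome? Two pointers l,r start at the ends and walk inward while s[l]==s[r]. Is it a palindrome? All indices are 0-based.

palindrome

l=0 r=6: 'o'=='o', l++,r--
l=1 r=5: 'r'=='r', l++,r--
l=2 r=4: 'm'=='m', l++,r--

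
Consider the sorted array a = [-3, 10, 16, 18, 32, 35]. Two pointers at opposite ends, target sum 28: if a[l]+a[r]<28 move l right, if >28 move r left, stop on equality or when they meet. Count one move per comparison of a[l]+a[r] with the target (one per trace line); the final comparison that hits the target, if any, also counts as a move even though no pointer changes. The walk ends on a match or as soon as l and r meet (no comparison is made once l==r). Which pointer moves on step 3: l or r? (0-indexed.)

l

[0,5] -3+35=32 >28 → r--
[0,4] -3+32=29 >28 → r--
[0,3] -3+18=15 <28 → l++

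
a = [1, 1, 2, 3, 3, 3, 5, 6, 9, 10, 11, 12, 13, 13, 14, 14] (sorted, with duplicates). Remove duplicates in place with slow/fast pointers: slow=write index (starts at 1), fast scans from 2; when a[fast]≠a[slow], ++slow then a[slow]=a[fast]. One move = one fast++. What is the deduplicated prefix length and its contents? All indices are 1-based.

length 11; prefix = [1, 2, 3, 5, 6, 9, 10, 11, 12, 13, 14]

slow=1 fast=2: a[fast]=1=a[slow] dup, fast++
slow=1 fast=3: a[fast]=2≠a[slow]=1 write a[2]=2, slow++,fast++
slow=2 fast=4: a[fast]=3≠a[slow]=2 write a[3]=3, slow++,fast++
slow=3 fast=5: a[fast]=3=a[slow] dup, fast++
slow=3 fast=6: a[fast]=3=a[slow] dup, fast++
slow=3 fast=7: a[fast]=5≠a[slow]=3 write a[4]=5, slow++,fast++
slow=4 fast=8: a[fast]=6≠a[slow]=5 write a[5]=6, slow++,fast++
slow=5 fast=9: a[fast]=9≠a[slow]=6 write a[6]=9, slow++,fast++
slow=6 fast=10: a[fast]=10≠a[slow]=9 write a[7]=10, slow++,fast++
slow=7 fast=11: a[fast]=11≠a[slow]=10 write a[8]=11, slow++,fast++
slow=8 fast=12: a[fast]=12≠a[slow]=11 write a[9]=12, slow++,fast++
slow=9 fast=13: a[fast]=13≠a[slow]=12 write a[10]=13, slow++,fast++
slow=10 fast=14: a[fast]=13=a[slow] dup, fast++
slow=10 fast=15: a[fast]=14≠a[slow]=13 write a[11]=14, slow++,fast++
slow=11 fast=16: a[fast]=14=a[slow] dup, fast++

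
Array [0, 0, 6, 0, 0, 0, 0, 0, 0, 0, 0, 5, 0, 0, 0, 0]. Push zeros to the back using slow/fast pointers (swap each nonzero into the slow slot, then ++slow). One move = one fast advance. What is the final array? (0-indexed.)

slow=0 fast=0: a[fast]=0, fast++
slow=0 fast=1: a[fast]=0, fast++
slow=0 fast=2: a[fast]=6≠0 swap→a[0]=6, slow++,fast++
slow=1 fast=3: a[fast]=0, fast++
slow=1 fast=4: a[fast]=0, fast++
slow=1 fast=5: a[fast]=0, fast++
slow=1 fast=6: a[fast]=0, fast++
slow=1 fast=7: a[fast]=0, fast++
slow=1 fast=8: a[fast]=0, fast++
slow=1 fast=9: a[fast]=0, fast++
slow=1 fast=10: a[fast]=0, fast++
slow=1 fast=11: a[fast]=5≠0 swap→a[1]=5, slow++,fast++
slow=2 fast=12: a[fast]=0, fast++
slow=2 fast=13: a[fast]=0, fast++
slow=2 fast=14: a[fast]=0, fast++
slow=2 fast=15: a[fast]=0, fast++

[6, 5, 0, 0, 0, 0, 0, 0, 0, 0, 0, 0, 0, 0, 0, 0]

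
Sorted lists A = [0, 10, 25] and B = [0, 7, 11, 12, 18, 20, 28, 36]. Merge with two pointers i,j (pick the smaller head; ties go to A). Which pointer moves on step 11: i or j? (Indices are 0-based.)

j

i=0 j=0: A[i]=0<=B[j]=0 take 0, i++
i=1 j=0: A[i]=10>B[j]=0 take 0, j++
i=1 j=1: A[i]=10>B[j]=7 take 7, j++
i=1 j=2: A[i]=10<=B[j]=11 take 10, i++
i=2 j=2: A[i]=25>B[j]=11 take 11, j++
i=2 j=3: A[i]=25>B[j]=12 take 12, j++
i=2 j=4: A[i]=25>B[j]=18 take 18, j++
i=2 j=5: A[i]=25>B[j]=20 take 20, j++
i=2 j=6: A[i]=25<=B[j]=28 take 25, i++
i=3 j=6: A done, take B[j]=28, j++
i=3 j=7: A done, take B[j]=36, j++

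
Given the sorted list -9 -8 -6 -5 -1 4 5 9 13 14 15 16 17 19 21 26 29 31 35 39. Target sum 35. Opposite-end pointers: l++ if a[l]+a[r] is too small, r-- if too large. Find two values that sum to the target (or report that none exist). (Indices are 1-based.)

(4, 31)

l=1 r=20: -9+39=30 <35, l++
l=2 r=20: -8+39=31 <35, l++
l=3 r=20: -6+39=33 <35, l++
l=4 r=20: -5+39=34 <35, l++
l=5 r=20: -1+39=38 >35, r--
l=5 r=19: -1+35=34 <35, l++
l=6 r=19: 4+35=39 >35, r--
l=6 r=18: 4+31=35, found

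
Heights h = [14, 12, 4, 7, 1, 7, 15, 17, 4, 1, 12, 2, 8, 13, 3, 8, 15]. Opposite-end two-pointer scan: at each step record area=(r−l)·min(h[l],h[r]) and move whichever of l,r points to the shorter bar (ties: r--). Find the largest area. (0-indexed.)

l=0 r=16: min(14,15)*16=224 best=224 *, l++
l=1 r=16: min(12,15)*15=180 best=224, l++
l=2 r=16: min(4,15)*14=56 best=224, l++
l=3 r=16: min(7,15)*13=91 best=224, l++
l=4 r=16: min(1,15)*12=12 best=224, l++
l=5 r=16: min(7,15)*11=77 best=224, l++
l=6 r=16: min(15,15)*10=150 best=224, r--
l=6 r=15: min(15,8)*9=72 best=224, r--
l=6 r=14: min(15,3)*8=24 best=224, r--
l=6 r=13: min(15,13)*7=91 best=224, r--
l=6 r=12: min(15,8)*6=48 best=224, r--
l=6 r=11: min(15,2)*5=10 best=224, r--
l=6 r=10: min(15,12)*4=48 best=224, r--
l=6 r=9: min(15,1)*3=3 best=224, r--
l=6 r=8: min(15,4)*2=8 best=224, r--
l=6 r=7: min(15,17)*1=15 best=224, l++

max area = 224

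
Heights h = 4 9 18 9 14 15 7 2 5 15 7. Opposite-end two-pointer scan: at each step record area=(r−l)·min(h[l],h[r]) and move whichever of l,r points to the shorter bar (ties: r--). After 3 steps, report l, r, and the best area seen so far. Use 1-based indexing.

l=1 r=11: min(4,7)*10=40 best=40 *, l++
l=2 r=11: min(9,7)*9=63 best=63 *, r--
l=2 r=10: min(9,15)*8=72 best=72 *, l++

l=3, r=10, best area=72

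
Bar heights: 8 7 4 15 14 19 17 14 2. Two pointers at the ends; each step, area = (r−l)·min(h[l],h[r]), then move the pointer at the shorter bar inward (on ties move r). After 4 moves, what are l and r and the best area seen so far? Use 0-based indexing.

l=3, r=7, best area=56

l=0 r=8: min(8,2)*8=16 best=16 *, r--
l=0 r=7: min(8,14)*7=56 best=56 *, l++
l=1 r=7: min(7,14)*6=42 best=56, l++
l=2 r=7: min(4,14)*5=20 best=56, l++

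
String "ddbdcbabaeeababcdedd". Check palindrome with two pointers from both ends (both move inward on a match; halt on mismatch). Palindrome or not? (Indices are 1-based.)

l=1 r=20: 'd'=='d', l++,r--
l=2 r=19: 'd'=='d', l++,r--
l=3 r=18: 'b'!='e', stop

not a palindrome (mismatch at 3,18)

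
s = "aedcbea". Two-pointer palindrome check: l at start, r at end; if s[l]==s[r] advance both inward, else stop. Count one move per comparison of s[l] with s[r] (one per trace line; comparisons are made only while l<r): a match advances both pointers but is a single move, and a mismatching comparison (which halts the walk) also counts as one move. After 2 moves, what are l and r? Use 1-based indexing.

[1,7] 'a'=='a' → l++,r--
[2,6] 'e'=='e' → l++,r--

l=3, r=5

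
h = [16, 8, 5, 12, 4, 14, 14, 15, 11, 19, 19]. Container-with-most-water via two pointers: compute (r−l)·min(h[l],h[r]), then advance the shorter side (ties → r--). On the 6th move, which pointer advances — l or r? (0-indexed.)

l

[0,10] min(16,19)*10=160 best=160 * → l++
[1,10] min(8,19)*9=72 best=160 → l++
[2,10] min(5,19)*8=40 best=160 → l++
[3,10] min(12,19)*7=84 best=160 → l++
[4,10] min(4,19)*6=24 best=160 → l++
[5,10] min(14,19)*5=70 best=160 → l++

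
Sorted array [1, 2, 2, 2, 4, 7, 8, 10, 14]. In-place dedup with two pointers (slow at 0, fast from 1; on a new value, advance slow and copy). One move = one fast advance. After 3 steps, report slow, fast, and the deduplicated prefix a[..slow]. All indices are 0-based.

(s=0,f=1) a[fast]=2≠a[slow]=1 write a[1]=2 → slow++,fast++
(s=1,f=2) a[fast]=2=a[slow] dup → fast++
(s=1,f=3) a[fast]=2=a[slow] dup → fast++

slow=1, fast=4, prefix=[1, 2]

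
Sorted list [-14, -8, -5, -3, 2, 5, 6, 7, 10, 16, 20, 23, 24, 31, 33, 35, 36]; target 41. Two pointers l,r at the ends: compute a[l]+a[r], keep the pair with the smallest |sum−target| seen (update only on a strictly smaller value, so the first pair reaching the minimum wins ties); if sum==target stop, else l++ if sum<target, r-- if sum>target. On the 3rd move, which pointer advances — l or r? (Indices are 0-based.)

l=0 r=16: -14+36=22 d=19 *, l++
l=1 r=16: -8+36=28 d=13 *, l++
l=2 r=16: -5+36=31 d=10 *, l++

l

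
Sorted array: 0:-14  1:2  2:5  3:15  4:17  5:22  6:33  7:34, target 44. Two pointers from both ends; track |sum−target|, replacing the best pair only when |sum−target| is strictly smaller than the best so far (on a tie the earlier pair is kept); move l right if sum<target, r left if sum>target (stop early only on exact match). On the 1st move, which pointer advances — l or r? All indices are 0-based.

l=0 r=7: -14+34=20 d=24 *, l++

l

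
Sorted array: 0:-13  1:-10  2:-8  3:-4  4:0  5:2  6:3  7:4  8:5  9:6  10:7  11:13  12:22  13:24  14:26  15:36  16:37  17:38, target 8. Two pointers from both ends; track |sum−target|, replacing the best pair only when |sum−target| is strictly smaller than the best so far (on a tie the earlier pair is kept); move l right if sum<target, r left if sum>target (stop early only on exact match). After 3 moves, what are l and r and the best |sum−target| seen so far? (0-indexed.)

l=0 r=17: -13+38=25 d=17 *, r--
l=0 r=16: -13+37=24 d=16 *, r--
l=0 r=15: -13+36=23 d=15 *, r--

l=0, r=14, best |Δ|=15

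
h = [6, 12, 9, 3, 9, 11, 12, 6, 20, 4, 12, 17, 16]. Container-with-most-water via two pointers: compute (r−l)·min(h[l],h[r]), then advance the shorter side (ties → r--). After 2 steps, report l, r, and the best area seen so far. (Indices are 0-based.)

[0,12] min(6,16)*12=72 best=72 * → l++
[1,12] min(12,16)*11=132 best=132 * → l++

l=2, r=12, best area=132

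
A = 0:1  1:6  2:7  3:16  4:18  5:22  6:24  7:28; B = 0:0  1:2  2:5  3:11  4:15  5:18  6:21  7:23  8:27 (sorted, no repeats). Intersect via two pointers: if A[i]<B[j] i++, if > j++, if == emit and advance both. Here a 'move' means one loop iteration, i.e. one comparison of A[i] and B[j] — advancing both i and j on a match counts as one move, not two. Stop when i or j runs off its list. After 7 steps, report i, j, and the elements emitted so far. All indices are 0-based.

i=0 j=0: 1>0, j++
i=0 j=1: 1<2, i++
i=1 j=1: 6>2, j++
i=1 j=2: 6>5, j++
i=1 j=3: 6<11, i++
i=2 j=3: 7<11, i++
i=3 j=3: 16>11, j++

i=3, j=4, emitted=[]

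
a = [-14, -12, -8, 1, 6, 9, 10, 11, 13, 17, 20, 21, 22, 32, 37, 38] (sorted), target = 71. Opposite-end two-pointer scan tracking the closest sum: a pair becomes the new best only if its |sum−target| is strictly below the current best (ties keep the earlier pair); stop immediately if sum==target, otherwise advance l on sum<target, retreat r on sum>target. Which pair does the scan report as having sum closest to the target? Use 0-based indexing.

pair (32, 38) with sum 70 (|Δ|=1)

l=0 r=15: -14+38=24 d=47 *, l++
l=1 r=15: -12+38=26 d=45 *, l++
l=2 r=15: -8+38=30 d=41 *, l++
l=3 r=15: 1+38=39 d=32 *, l++
l=4 r=15: 6+38=44 d=27 *, l++
l=5 r=15: 9+38=47 d=24 *, l++
l=6 r=15: 10+38=48 d=23 *, l++
l=7 r=15: 11+38=49 d=22 *, l++
l=8 r=15: 13+38=51 d=20 *, l++
l=9 r=15: 17+38=55 d=16 *, l++
l=10 r=15: 20+38=58 d=13 *, l++
l=11 r=15: 21+38=59 d=12 *, l++
l=12 r=15: 22+38=60 d=11 *, l++
l=13 r=15: 32+38=70 d=1 *, l++
l=14 r=15: 37+38=75 d=4, r--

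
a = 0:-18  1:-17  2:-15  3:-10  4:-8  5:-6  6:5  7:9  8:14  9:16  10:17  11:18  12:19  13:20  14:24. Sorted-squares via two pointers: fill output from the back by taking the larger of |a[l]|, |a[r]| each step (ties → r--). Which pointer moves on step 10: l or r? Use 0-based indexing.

r

[0,14] |-18|<=|24| out[14]=576 → r--
[0,13] |-18|<=|20| out[13]=400 → r--
[0,12] |-18|<=|19| out[12]=361 → r--
[0,11] |-18|<=|18| out[11]=324 → r--
[0,10] |-18|>|17| out[10]=324 → l++
[1,10] |-17|<=|17| out[9]=289 → r--
[1,9] |-17|>|16| out[8]=289 → l++
[2,9] |-15|<=|16| out[7]=256 → r--
[2,8] |-15|>|14| out[6]=225 → l++
[3,8] |-10|<=|14| out[5]=196 → r--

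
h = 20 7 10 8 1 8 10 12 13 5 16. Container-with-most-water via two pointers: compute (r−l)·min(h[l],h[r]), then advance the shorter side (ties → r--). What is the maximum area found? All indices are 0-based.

max area = 160

[0,10] min(20,16)*10=160 best=160 * → r--
[0,9] min(20,5)*9=45 best=160 → r--
[0,8] min(20,13)*8=104 best=160 → r--
[0,7] min(20,12)*7=84 best=160 → r--
[0,6] min(20,10)*6=60 best=160 → r--
[0,5] min(20,8)*5=40 best=160 → r--
[0,4] min(20,1)*4=4 best=160 → r--
[0,3] min(20,8)*3=24 best=160 → r--
[0,2] min(20,10)*2=20 best=160 → r--
[0,1] min(20,7)*1=7 best=160 → r--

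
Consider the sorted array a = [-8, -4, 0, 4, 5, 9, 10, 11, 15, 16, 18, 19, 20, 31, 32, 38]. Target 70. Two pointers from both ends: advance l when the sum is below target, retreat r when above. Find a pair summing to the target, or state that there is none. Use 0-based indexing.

[0,15] -8+38=30 <70 → l++
[1,15] -4+38=34 <70 → l++
[2,15] 0+38=38 <70 → l++
[3,15] 4+38=42 <70 → l++
[4,15] 5+38=43 <70 → l++
[5,15] 9+38=47 <70 → l++
[6,15] 10+38=48 <70 → l++
[7,15] 11+38=49 <70 → l++
[8,15] 15+38=53 <70 → l++
[9,15] 16+38=54 <70 → l++
[10,15] 18+38=56 <70 → l++
[11,15] 19+38=57 <70 → l++
[12,15] 20+38=58 <70 → l++
[13,15] 31+38=69 <70 → l++
[14,15] 32+38=70 → found

(32, 38)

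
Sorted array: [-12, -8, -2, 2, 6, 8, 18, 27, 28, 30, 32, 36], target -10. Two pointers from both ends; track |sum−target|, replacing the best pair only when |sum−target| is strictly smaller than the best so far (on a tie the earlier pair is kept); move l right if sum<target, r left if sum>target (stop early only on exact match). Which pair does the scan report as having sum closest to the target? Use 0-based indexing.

pair (-12, 2) with sum -10 (|Δ|=0)

l=0 r=11: -12+36=24 d=34 *, r--
l=0 r=10: -12+32=20 d=30 *, r--
l=0 r=9: -12+30=18 d=28 *, r--
l=0 r=8: -12+28=16 d=26 *, r--
l=0 r=7: -12+27=15 d=25 *, r--
l=0 r=6: -12+18=6 d=16 *, r--
l=0 r=5: -12+8=-4 d=6 *, r--
l=0 r=4: -12+6=-6 d=4 *, r--
l=0 r=3: -12+2=-10 d=0 *, stop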